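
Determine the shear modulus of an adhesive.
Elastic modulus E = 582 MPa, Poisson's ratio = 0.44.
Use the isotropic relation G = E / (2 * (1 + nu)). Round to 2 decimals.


G = 582 / (2*(1+0.44)) = 582 / 2.88
= 202.08 MPa

202.08


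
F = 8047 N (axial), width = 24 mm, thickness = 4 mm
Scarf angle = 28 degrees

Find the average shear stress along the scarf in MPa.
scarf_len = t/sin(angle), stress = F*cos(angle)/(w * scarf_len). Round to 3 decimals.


scarf_len = 4/sin(28 deg) = 8.5202
cos(28 deg) = 0.882948
stress = 8047*0.882948/(24*8.5202) = 34.746 MPa

34.746


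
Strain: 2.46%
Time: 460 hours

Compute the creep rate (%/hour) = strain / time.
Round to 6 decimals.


Creep rate = 2.46 / 460
= 0.005348 %/h

0.005348


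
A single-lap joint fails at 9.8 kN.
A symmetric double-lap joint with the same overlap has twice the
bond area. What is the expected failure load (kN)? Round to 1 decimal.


Double-lap load = 2 * 9.8 = 19.6 kN

19.6


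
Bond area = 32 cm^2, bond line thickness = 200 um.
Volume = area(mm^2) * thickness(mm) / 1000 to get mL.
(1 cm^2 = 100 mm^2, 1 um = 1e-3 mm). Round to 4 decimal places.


area_mm2 = 32 * 100 = 3200
blt_mm = 200 * 1e-3 = 0.2
vol_mm3 = 3200 * 0.2 = 640.0
vol_mL = 640.0 / 1000 = 0.6400 mL

0.6400


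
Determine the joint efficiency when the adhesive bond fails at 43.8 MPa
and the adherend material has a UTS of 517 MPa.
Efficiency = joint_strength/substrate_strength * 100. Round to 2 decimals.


Joint efficiency = 43.8 / 517 * 100
= 8.47%

8.47


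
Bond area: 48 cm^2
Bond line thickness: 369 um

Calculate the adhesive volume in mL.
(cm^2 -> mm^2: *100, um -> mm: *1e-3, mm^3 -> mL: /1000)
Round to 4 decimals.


V = 48*100 * 369*1e-3 / 1000
= 1.7712 mL

1.7712


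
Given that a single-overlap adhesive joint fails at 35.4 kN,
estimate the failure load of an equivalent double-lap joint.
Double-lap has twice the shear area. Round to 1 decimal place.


Double-lap factor = 2
Expected load = 35.4 * 2 = 70.8 kN

70.8


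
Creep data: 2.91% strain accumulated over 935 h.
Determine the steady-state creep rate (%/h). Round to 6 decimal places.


Rate = 2.91 / 935 = 0.003112 %/h

0.003112


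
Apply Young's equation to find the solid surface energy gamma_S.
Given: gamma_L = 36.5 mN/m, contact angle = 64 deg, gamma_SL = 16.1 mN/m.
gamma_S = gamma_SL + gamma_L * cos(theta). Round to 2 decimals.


theta_rad = 64 * pi/180 = 1.117011
gamma_S = 16.1 + 36.5 * cos(1.117011)
= 32.10 mN/m

32.10


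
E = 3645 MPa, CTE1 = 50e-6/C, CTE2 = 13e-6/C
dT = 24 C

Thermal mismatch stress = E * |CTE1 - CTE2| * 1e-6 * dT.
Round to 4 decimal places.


= 3645 * 37e-6 * 24
= 3.2368 MPa

3.2368


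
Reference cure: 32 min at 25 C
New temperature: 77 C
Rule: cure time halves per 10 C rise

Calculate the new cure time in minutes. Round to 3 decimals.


factor = 2^((77-25)/10) = 36.7583
t_new = 32 / 36.7583 = 0.871 min

0.871


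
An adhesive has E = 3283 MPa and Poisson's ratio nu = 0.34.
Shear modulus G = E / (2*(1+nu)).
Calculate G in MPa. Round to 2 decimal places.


G = 3283 / (2*(1+0.34))
= 3283 / 2.68
= 1225.00 MPa

1225.00


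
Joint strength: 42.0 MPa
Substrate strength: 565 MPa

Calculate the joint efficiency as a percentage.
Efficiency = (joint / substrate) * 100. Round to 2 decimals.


Efficiency = (42.0 / 565) * 100 = 7.43%

7.43


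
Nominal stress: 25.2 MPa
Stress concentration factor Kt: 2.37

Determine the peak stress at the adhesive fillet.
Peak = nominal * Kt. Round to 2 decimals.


Peak stress = 25.2 * 2.37
= 59.72 MPa

59.72


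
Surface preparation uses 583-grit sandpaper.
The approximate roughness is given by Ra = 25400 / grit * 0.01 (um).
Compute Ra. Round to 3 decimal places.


Ra = 25400 / 583 * 0.01
= 254 / 583
= 0.436 um

0.436


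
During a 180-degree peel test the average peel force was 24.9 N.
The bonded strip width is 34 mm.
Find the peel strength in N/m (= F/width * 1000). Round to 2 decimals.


Peel strength = F/width * 1000
= 24.9 / 34 * 1000
= 732.35 N/m

732.35


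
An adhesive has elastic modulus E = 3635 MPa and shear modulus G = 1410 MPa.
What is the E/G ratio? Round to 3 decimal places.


E/G = 3635 / 1410 = 2.578

2.578


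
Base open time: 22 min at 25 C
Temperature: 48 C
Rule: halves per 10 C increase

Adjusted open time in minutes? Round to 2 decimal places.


Acceleration = 2^((48-25)/10) = 4.9246
Open time = 22 / 4.9246 = 4.47 min

4.47


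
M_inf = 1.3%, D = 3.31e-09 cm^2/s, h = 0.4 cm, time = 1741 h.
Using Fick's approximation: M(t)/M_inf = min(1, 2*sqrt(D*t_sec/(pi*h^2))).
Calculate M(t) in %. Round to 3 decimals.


t = 6267600 s
ratio = min(1, 2*sqrt(3.31e-09*6267600/(pi*0.1600)))
= 0.406312
M(t) = 1.3 * 0.406312 = 0.528%

0.528


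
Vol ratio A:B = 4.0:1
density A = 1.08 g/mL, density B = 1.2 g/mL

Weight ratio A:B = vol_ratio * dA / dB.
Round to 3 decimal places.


Weight ratio = 4.0 * 1.08 / 1.2
= 3.600

3.600


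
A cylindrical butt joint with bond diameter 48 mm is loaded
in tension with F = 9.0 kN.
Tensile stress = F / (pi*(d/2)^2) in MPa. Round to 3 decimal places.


Area = pi * (48/2)^2 = 1809.5574 mm^2
Stress = 9.0*1000 / 1809.5574
= 4.974 MPa

4.974


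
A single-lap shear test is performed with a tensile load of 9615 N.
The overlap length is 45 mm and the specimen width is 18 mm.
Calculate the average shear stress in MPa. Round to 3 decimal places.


Shear stress = F / (overlap * width)
= 9615 / (45 * 18)
= 9615 / 810
= 11.870 MPa

11.870


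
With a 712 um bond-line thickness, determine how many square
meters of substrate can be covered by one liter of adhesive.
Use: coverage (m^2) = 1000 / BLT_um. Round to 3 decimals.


Coverage = 1000 / 712 = 1.404 m^2

1.404


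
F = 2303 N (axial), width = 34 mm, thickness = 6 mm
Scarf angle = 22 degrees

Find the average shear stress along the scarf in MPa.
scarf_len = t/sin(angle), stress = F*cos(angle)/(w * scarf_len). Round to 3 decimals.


scarf_len = 6/sin(22 deg) = 16.0168
cos(22 deg) = 0.927184
stress = 2303*0.927184/(34*16.0168) = 3.921 MPa

3.921


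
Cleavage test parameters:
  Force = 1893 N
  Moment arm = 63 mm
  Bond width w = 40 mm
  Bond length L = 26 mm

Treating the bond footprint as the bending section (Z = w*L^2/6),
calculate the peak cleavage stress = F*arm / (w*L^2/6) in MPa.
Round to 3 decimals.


M = 1893 * 63 = 119259 N*mm
Z = 40 * 26^2 / 6 = 27040 / 6 mm^3
sigma = M / Z = 6 * 119259 / 27040 = 715554 / 27040
= 26.463 MPa

26.463


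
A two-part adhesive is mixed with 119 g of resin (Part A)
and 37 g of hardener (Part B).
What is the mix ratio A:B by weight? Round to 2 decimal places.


Mix ratio = mass_A / mass_B
= 119 / 37
= 3.22

3.22


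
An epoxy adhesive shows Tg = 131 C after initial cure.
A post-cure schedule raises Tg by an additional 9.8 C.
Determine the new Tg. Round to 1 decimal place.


New Tg = 131 + 9.8
= 140.8 C

140.8


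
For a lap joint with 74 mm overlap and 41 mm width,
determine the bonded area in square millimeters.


Area = 74 * 41 = 3034 mm^2

3034


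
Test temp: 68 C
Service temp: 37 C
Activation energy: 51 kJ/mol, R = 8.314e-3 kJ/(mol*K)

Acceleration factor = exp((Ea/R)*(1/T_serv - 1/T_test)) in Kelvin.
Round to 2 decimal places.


AF = exp((51/0.008314)*(1/310.15 - 1/341.15))
= 6.03

6.03


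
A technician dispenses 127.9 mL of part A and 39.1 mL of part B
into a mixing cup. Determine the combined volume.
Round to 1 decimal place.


Combined volume = 127.9 + 39.1
= 167.0 mL

167.0


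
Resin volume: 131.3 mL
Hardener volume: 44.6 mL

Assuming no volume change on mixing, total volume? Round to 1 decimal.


V_total = 131.3 + 44.6 = 175.9 mL

175.9


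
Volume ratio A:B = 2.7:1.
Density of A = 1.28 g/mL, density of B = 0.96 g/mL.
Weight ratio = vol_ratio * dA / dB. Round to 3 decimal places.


Wt ratio = 2.7 * 1.28 / 0.96
= 3.600

3.600


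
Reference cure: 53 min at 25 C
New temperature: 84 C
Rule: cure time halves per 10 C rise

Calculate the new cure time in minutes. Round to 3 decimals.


factor = 2^((84-25)/10) = 59.7141
t_new = 53 / 59.7141 = 0.888 min

0.888


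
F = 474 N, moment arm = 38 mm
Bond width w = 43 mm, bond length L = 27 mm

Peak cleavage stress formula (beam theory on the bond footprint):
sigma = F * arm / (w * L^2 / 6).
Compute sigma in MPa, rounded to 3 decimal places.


sigma = (474 * 38) / (43 * 729 / 6)
= 18012 * 6 / 31347
= 108072 / 31347
= 3.448 MPa

3.448


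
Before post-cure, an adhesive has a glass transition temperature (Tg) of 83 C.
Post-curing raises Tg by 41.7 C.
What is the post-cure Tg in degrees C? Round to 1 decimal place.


Tg_post = Tg_base + delta_Tg
= 83 + 41.7
= 124.7 C

124.7


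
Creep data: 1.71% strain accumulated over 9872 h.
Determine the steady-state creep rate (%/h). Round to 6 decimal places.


Rate = 1.71 / 9872 = 0.000173 %/h

0.000173


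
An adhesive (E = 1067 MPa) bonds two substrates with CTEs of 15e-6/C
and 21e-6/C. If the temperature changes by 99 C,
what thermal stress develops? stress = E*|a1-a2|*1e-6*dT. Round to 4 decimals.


Stress = 1067 * |15 - 21| * 1e-6 * 99
= 0.6338 MPa

0.6338


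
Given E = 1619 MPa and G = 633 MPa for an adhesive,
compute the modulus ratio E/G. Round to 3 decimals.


E/G ratio = 1619 / 633 = 2.558

2.558


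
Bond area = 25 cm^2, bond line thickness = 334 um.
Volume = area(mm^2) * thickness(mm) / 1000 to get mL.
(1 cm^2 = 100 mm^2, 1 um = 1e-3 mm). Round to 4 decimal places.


area_mm2 = 25 * 100 = 2500
blt_mm = 334 * 1e-3 = 0.334
vol_mm3 = 2500 * 0.334 = 835.0
vol_mL = 835.0 / 1000 = 0.8350 mL

0.8350


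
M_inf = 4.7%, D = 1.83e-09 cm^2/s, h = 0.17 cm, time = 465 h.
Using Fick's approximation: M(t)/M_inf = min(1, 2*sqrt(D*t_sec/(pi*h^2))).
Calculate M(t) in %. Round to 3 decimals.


t = 1674000 s
ratio = min(1, 2*sqrt(1.83e-09*1674000/(pi*0.0289)))
= 0.367375
M(t) = 4.7 * 0.367375 = 1.727%

1.727


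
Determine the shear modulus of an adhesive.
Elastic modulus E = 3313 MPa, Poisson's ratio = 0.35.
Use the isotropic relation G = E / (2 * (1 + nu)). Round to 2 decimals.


G = 3313 / (2*(1+0.35)) = 3313 / 2.70
= 1227.04 MPa

1227.04


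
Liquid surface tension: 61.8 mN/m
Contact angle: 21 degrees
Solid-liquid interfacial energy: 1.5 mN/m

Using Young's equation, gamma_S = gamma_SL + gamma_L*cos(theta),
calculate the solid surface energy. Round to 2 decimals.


gamma_S = 1.5 + 61.8 * cos(21)
= 59.20 mN/m

59.20


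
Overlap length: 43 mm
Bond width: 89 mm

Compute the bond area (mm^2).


Bond area = 43 * 89 = 3827 mm^2

3827


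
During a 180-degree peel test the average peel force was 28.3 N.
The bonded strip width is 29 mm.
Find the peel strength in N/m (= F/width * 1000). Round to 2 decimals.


Peel strength = F/width * 1000
= 28.3 / 29 * 1000
= 975.86 N/m

975.86


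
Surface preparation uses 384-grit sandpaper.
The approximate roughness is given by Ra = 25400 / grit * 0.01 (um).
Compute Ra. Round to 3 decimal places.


Ra = 25400 / 384 * 0.01
= 254 / 384
= 0.661 um

0.661


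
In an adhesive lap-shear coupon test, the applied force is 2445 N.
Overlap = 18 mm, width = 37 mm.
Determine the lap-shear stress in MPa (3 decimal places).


stress = F / (overlap * width)
= 2445 / (18 * 37)
= 3.671 MPa

3.671


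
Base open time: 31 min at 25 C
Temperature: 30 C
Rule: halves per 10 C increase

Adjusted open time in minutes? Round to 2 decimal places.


Acceleration = 2^((30-25)/10) = 1.4142
Open time = 31 / 1.4142 = 21.92 min

21.92


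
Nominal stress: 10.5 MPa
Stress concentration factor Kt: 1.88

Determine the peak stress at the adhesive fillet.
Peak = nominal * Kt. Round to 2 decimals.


Peak stress = 10.5 * 1.88
= 19.74 MPa

19.74


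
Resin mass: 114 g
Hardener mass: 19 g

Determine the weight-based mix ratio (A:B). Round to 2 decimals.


Ratio = 114 / 19 = 6.00

6.00


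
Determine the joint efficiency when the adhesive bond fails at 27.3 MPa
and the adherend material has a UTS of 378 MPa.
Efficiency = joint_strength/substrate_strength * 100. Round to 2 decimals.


Joint efficiency = 27.3 / 378 * 100
= 7.22%

7.22


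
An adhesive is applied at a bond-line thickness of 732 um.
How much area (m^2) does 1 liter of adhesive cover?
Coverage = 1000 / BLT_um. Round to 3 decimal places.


Coverage = 1000 / 732 = 1.366 m^2

1.366


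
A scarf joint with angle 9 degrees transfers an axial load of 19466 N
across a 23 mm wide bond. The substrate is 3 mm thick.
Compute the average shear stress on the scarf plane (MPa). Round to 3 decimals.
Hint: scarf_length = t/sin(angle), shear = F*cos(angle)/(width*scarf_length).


scarf_length = 3 / sin(9 deg) = 19.1774 mm
cos(9 deg) = 0.987688
shear stress = 19466 * 0.987688 / (23 * 19.1774)
= 43.589 MPa

43.589


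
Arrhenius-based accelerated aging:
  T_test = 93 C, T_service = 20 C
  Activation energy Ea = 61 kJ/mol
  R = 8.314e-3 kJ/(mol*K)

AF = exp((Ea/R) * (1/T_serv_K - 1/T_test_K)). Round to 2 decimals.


T_test_K = 366.15, T_serv_K = 293.15
AF = exp((61/8.314e-3) * (1/293.15 - 1/366.15))
= 146.92

146.92


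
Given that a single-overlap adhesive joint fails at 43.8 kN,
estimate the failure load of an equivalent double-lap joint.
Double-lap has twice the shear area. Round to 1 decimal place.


Double-lap factor = 2
Expected load = 43.8 * 2 = 87.6 kN

87.6


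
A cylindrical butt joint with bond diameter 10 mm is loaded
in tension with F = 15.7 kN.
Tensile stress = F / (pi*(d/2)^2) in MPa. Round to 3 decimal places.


Area = pi * (10/2)^2 = 78.5398 mm^2
Stress = 15.7*1000 / 78.5398
= 199.899 MPa

199.899


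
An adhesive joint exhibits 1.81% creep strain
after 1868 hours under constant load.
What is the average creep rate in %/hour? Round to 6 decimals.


Creep rate = strain / time
= 1.81 / 1868
= 0.000969 %/h

0.000969


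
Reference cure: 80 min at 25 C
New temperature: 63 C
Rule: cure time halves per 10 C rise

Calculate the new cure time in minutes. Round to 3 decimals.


factor = 2^((63-25)/10) = 13.9288
t_new = 80 / 13.9288 = 5.743 min

5.743


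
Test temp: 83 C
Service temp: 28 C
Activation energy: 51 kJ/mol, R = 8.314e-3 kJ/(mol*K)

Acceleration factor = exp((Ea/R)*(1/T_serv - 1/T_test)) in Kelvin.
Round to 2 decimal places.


AF = exp((51/0.008314)*(1/301.15 - 1/356.15))
= 23.23

23.23


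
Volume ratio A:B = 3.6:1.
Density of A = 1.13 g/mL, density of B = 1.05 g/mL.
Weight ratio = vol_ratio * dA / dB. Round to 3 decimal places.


Wt ratio = 3.6 * 1.13 / 1.05
= 3.874

3.874


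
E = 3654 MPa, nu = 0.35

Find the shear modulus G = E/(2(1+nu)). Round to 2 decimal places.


G = 3654 / (2 * 1.35)
= 1353.33 MPa

1353.33


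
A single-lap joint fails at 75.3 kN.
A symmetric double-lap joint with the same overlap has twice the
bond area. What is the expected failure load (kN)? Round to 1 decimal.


Double-lap load = 2 * 75.3 = 150.6 kN

150.6


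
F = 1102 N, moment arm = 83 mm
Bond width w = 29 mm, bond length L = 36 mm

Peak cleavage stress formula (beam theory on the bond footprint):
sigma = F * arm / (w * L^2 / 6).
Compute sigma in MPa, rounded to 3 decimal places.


sigma = (1102 * 83) / (29 * 1296 / 6)
= 91466 * 6 / 37584
= 548796 / 37584
= 14.602 MPa

14.602


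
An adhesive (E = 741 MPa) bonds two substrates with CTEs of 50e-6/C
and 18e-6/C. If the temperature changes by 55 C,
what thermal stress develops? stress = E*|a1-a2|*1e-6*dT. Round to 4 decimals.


Stress = 741 * |50 - 18| * 1e-6 * 55
= 1.3042 MPa

1.3042


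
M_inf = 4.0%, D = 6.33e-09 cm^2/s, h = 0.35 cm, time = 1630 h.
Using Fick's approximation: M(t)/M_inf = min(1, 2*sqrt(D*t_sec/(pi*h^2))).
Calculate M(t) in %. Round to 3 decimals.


t = 5868000 s
ratio = min(1, 2*sqrt(6.33e-09*5868000/(pi*0.1225)))
= 0.621347
M(t) = 4.0 * 0.621347 = 2.485%

2.485


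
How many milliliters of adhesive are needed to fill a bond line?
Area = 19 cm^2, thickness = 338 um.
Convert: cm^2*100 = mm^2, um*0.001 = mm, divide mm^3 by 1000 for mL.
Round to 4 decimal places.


= (19 * 100) * (338 * 0.001) / 1000
= 0.6422 mL

0.6422


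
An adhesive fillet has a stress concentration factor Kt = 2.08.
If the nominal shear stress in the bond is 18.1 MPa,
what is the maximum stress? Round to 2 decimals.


Max stress = 18.1 * 2.08 = 37.65 MPa

37.65


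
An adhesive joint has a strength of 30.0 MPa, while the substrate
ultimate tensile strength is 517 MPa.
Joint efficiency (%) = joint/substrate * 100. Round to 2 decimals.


Efficiency = 30.0 / 517 * 100
= 5.80%

5.80


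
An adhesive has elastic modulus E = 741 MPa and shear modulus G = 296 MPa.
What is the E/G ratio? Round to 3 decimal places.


E/G = 741 / 296 = 2.503

2.503


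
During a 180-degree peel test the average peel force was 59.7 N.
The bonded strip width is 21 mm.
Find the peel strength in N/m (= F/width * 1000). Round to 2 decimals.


Peel strength = F/width * 1000
= 59.7 / 21 * 1000
= 2842.86 N/m

2842.86


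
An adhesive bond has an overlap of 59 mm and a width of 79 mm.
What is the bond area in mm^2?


Bond area = overlap * width
= 59 * 79
= 4661 mm^2

4661


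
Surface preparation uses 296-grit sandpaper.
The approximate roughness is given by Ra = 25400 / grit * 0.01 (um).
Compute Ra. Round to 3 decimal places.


Ra = 25400 / 296 * 0.01
= 254 / 296
= 0.858 um

0.858


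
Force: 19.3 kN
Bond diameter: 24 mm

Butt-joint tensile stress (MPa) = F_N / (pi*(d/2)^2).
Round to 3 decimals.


F_N = 19.3 * 1000 = 19300.0 N
A = pi*(12.0)^2 = 452.3893 mm^2
stress = 19300.0 / 452.3893 = 42.662 MPa

42.662


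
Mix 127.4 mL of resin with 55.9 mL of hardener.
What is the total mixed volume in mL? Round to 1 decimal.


Total = 127.4 + 55.9 = 183.3 mL

183.3


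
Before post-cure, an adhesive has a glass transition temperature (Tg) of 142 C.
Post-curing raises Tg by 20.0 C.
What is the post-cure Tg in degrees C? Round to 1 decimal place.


Tg_post = Tg_base + delta_Tg
= 142 + 20.0
= 162.0 C

162.0


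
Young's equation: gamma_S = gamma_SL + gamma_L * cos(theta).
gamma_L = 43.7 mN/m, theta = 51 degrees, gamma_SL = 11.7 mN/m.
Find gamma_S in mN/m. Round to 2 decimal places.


cos(51 deg) = 0.629320
gamma_S = 11.7 + 43.7 * 0.629320
= 39.20 mN/m

39.20


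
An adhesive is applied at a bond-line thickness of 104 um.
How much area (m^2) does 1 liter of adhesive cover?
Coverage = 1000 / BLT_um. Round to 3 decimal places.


Coverage = 1000 / 104 = 9.615 m^2

9.615


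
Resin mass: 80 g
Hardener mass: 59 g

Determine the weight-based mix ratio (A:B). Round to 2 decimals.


Ratio = 80 / 59 = 1.36

1.36


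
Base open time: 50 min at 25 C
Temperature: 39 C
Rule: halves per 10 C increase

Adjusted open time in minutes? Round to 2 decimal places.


Acceleration = 2^((39-25)/10) = 2.6390
Open time = 50 / 2.6390 = 18.95 min

18.95


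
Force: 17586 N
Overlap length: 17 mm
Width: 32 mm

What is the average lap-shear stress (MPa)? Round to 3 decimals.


Average shear stress = F / (overlap * width)
= 17586 / (17 * 32)
= 32.327 MPa

32.327


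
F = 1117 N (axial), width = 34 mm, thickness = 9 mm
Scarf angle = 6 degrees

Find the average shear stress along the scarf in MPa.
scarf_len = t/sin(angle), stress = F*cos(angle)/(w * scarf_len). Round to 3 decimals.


scarf_len = 9/sin(6 deg) = 86.1010
cos(6 deg) = 0.994522
stress = 1117*0.994522/(34*86.1010) = 0.379 MPa

0.379


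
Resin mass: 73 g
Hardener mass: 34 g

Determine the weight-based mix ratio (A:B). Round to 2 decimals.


Ratio = 73 / 34 = 2.15

2.15


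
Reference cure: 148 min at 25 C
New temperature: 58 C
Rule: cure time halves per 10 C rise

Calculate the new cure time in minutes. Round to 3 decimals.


factor = 2^((58-25)/10) = 9.8492
t_new = 148 / 9.8492 = 15.027 min

15.027


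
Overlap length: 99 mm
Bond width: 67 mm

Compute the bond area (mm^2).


Bond area = 99 * 67 = 6633 mm^2

6633


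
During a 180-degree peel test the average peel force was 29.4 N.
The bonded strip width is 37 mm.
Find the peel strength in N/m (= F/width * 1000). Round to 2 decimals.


Peel strength = F/width * 1000
= 29.4 / 37 * 1000
= 794.59 N/m

794.59


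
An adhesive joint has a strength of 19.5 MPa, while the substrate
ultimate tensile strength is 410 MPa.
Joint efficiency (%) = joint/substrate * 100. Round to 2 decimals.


Efficiency = 19.5 / 410 * 100
= 4.76%

4.76


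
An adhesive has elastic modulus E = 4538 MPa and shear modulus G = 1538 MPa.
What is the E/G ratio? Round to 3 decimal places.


E/G = 4538 / 1538 = 2.951

2.951


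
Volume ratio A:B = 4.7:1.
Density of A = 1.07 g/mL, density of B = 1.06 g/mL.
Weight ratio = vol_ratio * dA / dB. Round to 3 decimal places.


Wt ratio = 4.7 * 1.07 / 1.06
= 4.744

4.744


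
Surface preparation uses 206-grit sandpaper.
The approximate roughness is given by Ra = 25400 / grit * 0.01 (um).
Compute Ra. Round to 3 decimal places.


Ra = 25400 / 206 * 0.01
= 254 / 206
= 1.233 um

1.233


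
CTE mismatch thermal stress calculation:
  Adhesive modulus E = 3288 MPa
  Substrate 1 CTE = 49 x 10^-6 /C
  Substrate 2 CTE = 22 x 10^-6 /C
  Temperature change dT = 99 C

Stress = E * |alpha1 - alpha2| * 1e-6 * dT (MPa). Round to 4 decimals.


delta_alpha = |49 - 22| = 27 x 10^-6/C
Stress = 3288 * 27e-6 * 99
= 8.7888 MPa

8.7888


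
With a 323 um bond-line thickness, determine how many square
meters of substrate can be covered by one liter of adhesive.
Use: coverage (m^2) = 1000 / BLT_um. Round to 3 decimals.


Coverage = 1000 / 323 = 3.096 m^2

3.096


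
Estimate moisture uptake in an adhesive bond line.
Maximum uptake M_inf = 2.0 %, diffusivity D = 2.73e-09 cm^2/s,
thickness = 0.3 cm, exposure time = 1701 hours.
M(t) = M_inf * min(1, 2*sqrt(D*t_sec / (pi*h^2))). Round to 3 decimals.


Convert time: 1701 h = 6123600 s
ratio = min(1, 2*sqrt(2.73e-09*6123600/(pi*0.3^2)))
= 0.486316
M(t) = 2.0 * 0.486316 = 0.973%

0.973


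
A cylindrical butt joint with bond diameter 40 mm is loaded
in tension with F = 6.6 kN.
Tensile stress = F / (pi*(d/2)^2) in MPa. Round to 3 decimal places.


Area = pi * (40/2)^2 = 1256.6371 mm^2
Stress = 6.6*1000 / 1256.6371
= 5.252 MPa

5.252


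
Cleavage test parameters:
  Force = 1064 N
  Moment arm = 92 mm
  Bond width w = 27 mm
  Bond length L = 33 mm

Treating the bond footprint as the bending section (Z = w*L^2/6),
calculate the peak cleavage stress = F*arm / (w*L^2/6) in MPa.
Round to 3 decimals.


M = 1064 * 92 = 97888 N*mm
Z = 27 * 33^2 / 6 = 29403 / 6 mm^3
sigma = M / Z = 6 * 97888 / 29403 = 587328 / 29403
= 19.975 MPa

19.975


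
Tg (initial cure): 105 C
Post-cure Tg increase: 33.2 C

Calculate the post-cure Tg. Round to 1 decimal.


Post-cure Tg = 105 + 33.2 = 138.2 C

138.2


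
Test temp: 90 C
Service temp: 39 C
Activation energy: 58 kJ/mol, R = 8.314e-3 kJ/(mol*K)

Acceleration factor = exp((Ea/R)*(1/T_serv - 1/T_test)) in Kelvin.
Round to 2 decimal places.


AF = exp((58/0.008314)*(1/312.15 - 1/363.15))
= 23.07

23.07


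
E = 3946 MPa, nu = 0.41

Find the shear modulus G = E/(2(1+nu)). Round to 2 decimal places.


G = 3946 / (2 * 1.41)
= 1399.29 MPa

1399.29


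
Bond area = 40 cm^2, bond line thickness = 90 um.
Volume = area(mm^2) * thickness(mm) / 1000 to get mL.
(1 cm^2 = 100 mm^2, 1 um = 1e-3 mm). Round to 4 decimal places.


area_mm2 = 40 * 100 = 4000
blt_mm = 90 * 1e-3 = 0.09
vol_mm3 = 4000 * 0.09 = 360.0
vol_mL = 360.0 / 1000 = 0.3600 mL

0.3600


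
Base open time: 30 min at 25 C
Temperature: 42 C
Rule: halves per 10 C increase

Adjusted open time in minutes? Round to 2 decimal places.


Acceleration = 2^((42-25)/10) = 3.2490
Open time = 30 / 3.2490 = 9.23 min

9.23


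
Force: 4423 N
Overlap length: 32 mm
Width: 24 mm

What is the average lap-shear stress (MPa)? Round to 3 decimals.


Average shear stress = F / (overlap * width)
= 4423 / (32 * 24)
= 5.759 MPa

5.759


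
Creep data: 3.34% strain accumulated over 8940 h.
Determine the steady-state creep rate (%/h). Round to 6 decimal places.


Rate = 3.34 / 8940 = 0.000374 %/h

0.000374


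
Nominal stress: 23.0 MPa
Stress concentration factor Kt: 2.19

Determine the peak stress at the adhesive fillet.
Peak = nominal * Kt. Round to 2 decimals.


Peak stress = 23.0 * 2.19
= 50.37 MPa

50.37


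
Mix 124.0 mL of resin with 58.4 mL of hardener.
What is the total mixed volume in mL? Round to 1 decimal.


Total = 124.0 + 58.4 = 182.4 mL

182.4


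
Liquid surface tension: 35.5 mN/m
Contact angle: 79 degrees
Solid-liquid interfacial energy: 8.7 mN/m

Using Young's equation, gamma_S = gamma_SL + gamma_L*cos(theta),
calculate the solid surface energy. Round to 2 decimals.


gamma_S = 8.7 + 35.5 * cos(79)
= 15.47 mN/m

15.47


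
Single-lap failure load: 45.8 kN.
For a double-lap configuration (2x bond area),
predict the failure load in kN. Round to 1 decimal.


Failure load = 45.8 * 2 = 91.6 kN

91.6


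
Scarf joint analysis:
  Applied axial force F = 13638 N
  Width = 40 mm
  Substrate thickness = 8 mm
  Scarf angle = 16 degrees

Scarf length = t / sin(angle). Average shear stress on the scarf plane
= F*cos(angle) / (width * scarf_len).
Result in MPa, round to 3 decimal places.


Scarf length = 8 / sin(16 deg) = 29.0236 mm
cos(16 deg) = 0.961262
Shear = 13638 * 0.961262 / (40 * 29.0236)
= 11.292 MPa

11.292


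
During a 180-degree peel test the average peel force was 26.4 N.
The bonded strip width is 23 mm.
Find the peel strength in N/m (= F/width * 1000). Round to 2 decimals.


Peel strength = F/width * 1000
= 26.4 / 23 * 1000
= 1147.83 N/m

1147.83


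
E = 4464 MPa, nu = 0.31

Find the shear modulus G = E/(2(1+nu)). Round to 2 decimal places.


G = 4464 / (2 * 1.31)
= 1703.82 MPa

1703.82


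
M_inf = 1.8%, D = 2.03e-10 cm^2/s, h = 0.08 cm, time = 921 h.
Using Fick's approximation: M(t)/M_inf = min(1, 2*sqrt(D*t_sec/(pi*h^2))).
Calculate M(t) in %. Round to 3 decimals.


t = 3315600 s
ratio = min(1, 2*sqrt(2.03e-10*3315600/(pi*0.0064)))
= 0.365927
M(t) = 1.8 * 0.365927 = 0.659%

0.659


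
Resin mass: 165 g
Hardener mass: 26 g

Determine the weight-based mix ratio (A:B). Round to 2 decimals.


Ratio = 165 / 26 = 6.35

6.35


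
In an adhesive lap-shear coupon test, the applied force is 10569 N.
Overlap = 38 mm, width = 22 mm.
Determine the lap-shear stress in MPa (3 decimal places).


stress = F / (overlap * width)
= 10569 / (38 * 22)
= 12.642 MPa

12.642


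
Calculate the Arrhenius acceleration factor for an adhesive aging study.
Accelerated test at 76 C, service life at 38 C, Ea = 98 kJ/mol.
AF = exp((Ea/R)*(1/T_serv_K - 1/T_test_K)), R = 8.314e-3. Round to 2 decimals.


T_test = 349.15 K, T_serv = 311.15 K
Ea/R = 98 / 0.008314 = 11787.35
AF = exp(11787.35 * (1/311.15 - 1/349.15))
= 61.75

61.75


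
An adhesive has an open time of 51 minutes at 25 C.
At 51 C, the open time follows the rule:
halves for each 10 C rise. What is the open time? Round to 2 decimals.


Factor = 2^((51-25)/10) = 6.0629
Open time = 51 / 6.0629 = 8.41 min

8.41


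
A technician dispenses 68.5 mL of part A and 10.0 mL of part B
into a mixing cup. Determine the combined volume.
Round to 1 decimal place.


Combined volume = 68.5 + 10.0
= 78.5 mL

78.5


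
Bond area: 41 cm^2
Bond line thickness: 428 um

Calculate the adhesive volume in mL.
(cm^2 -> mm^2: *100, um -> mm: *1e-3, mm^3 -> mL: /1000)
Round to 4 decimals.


V = 41*100 * 428*1e-3 / 1000
= 1.7548 mL

1.7548


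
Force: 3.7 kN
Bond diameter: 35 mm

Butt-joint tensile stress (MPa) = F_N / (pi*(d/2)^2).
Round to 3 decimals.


F_N = 3.7 * 1000 = 3700.0 N
A = pi*(17.5)^2 = 962.1128 mm^2
stress = 3700.0 / 962.1128 = 3.846 MPa

3.846


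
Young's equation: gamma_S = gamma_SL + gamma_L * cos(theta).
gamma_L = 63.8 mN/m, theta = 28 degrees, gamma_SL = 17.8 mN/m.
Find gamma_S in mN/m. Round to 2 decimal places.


cos(28 deg) = 0.882948
gamma_S = 17.8 + 63.8 * 0.882948
= 74.13 mN/m

74.13


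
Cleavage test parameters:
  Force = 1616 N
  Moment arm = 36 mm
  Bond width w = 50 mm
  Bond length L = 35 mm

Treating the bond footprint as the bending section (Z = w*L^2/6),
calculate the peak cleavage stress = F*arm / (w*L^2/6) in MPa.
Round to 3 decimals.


M = 1616 * 36 = 58176 N*mm
Z = 50 * 35^2 / 6 = 61250 / 6 mm^3
sigma = M / Z = 6 * 58176 / 61250 = 349056 / 61250
= 5.699 MPa

5.699


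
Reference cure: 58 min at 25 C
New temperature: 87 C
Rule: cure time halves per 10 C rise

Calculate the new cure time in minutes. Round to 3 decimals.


factor = 2^((87-25)/10) = 73.5167
t_new = 58 / 73.5167 = 0.789 min

0.789


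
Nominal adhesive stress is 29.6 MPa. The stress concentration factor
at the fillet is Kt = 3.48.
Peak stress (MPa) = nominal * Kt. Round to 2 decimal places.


Peak = 29.6 * 3.48 = 103.01 MPa

103.01


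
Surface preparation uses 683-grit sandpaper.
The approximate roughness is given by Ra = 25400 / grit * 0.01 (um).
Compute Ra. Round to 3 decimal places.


Ra = 25400 / 683 * 0.01
= 254 / 683
= 0.372 um

0.372


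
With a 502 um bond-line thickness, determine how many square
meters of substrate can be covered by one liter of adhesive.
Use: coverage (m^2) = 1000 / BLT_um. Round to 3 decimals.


Coverage = 1000 / 502 = 1.992 m^2

1.992


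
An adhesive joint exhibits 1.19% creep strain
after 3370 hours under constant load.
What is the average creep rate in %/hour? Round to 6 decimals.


Creep rate = strain / time
= 1.19 / 3370
= 0.000353 %/h

0.000353


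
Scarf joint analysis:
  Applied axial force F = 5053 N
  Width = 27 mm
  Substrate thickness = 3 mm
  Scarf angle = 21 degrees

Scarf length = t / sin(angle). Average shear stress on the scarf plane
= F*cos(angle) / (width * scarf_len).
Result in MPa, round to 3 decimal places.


Scarf length = 3 / sin(21 deg) = 8.3713 mm
cos(21 deg) = 0.933580
Shear = 5053 * 0.933580 / (27 * 8.3713)
= 20.871 MPa

20.871


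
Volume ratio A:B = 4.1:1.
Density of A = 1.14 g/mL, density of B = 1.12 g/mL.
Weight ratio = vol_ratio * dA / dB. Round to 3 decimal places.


Wt ratio = 4.1 * 1.14 / 1.12
= 4.173

4.173


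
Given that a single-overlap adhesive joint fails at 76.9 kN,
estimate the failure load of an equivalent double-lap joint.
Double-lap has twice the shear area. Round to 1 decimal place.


Double-lap factor = 2
Expected load = 76.9 * 2 = 153.8 kN

153.8


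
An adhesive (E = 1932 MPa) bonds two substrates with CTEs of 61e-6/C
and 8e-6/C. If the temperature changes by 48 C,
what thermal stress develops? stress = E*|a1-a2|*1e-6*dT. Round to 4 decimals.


Stress = 1932 * |61 - 8| * 1e-6 * 48
= 4.9150 MPa

4.9150


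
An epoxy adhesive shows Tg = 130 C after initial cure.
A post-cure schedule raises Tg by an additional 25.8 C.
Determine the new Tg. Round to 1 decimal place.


New Tg = 130 + 25.8
= 155.8 C

155.8


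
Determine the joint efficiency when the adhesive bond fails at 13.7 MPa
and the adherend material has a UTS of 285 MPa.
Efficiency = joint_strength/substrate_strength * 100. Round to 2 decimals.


Joint efficiency = 13.7 / 285 * 100
= 4.81%

4.81


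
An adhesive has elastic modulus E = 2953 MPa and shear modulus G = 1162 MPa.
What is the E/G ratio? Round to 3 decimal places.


E/G = 2953 / 1162 = 2.541

2.541


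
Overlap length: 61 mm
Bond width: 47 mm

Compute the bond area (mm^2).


Bond area = 61 * 47 = 2867 mm^2

2867


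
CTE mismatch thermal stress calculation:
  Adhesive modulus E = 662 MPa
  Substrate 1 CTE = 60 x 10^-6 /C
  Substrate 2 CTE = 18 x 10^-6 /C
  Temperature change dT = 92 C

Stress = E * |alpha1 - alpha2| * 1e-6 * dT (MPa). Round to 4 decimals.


delta_alpha = |60 - 18| = 42 x 10^-6/C
Stress = 662 * 42e-6 * 92
= 2.5580 MPa

2.5580


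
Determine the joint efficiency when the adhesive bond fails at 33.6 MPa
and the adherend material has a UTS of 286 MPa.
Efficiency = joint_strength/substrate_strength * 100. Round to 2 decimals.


Joint efficiency = 33.6 / 286 * 100
= 11.75%

11.75


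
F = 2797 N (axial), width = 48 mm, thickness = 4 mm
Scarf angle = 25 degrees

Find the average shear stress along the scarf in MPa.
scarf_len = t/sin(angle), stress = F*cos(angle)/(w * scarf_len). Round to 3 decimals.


scarf_len = 4/sin(25 deg) = 9.4648
cos(25 deg) = 0.906308
stress = 2797*0.906308/(48*9.4648) = 5.580 MPa

5.580


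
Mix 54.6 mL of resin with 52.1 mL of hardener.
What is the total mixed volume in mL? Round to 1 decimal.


Total = 54.6 + 52.1 = 106.7 mL

106.7


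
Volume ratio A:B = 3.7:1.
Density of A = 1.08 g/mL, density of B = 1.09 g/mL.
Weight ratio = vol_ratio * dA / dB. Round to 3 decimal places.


Wt ratio = 3.7 * 1.08 / 1.09
= 3.666

3.666


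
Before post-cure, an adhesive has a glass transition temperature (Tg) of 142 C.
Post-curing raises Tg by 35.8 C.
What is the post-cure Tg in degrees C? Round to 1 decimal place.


Tg_post = Tg_base + delta_Tg
= 142 + 35.8
= 177.8 C

177.8


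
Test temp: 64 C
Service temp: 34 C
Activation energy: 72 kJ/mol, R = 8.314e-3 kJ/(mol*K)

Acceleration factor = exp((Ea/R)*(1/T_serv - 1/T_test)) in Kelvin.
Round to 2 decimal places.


AF = exp((72/0.008314)*(1/307.15 - 1/337.15))
= 12.29

12.29


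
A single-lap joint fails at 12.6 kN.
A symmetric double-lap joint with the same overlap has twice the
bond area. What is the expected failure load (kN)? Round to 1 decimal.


Double-lap load = 2 * 12.6 = 25.2 kN

25.2


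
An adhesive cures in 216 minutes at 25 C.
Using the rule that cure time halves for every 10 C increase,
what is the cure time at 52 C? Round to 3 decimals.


Factor = 2^((52 - 25) / 10) = 6.4980
Cure time = 216 / 6.4980
= 33.241 minutes

33.241


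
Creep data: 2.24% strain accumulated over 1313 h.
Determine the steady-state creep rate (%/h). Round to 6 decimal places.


Rate = 2.24 / 1313 = 0.001706 %/h

0.001706


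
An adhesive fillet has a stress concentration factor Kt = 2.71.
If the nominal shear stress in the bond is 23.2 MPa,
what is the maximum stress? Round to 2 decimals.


Max stress = 23.2 * 2.71 = 62.87 MPa

62.87


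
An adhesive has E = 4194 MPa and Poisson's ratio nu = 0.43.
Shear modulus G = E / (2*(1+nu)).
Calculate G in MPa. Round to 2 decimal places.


G = 4194 / (2*(1+0.43))
= 4194 / 2.86
= 1466.43 MPa

1466.43


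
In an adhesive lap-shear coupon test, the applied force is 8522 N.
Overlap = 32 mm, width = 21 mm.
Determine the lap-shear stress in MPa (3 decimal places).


stress = F / (overlap * width)
= 8522 / (32 * 21)
= 12.682 MPa

12.682


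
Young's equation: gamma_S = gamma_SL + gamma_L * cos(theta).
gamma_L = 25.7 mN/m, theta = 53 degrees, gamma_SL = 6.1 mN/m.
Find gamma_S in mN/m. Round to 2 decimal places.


cos(53 deg) = 0.601815
gamma_S = 6.1 + 25.7 * 0.601815
= 21.57 mN/m

21.57


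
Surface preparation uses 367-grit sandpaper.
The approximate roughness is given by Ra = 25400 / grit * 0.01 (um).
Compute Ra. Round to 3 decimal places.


Ra = 25400 / 367 * 0.01
= 254 / 367
= 0.692 um

0.692


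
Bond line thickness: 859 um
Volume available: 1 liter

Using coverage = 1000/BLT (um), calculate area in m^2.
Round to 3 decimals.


1 L = 1e6 mm^3, thickness = 859 um = 0.859 mm
Area = 1e6 / 0.859 mm^2 = (1e6 / 0.859) / 1e6 m^2 = 1000 / 859 m^2
= 1.164 m^2

1.164


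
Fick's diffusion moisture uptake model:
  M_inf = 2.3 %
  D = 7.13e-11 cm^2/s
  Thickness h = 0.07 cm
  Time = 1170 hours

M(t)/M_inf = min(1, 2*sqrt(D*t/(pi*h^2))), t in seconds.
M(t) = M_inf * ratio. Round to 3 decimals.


t_sec = 1170 * 3600 = 4212000
ratio = 2*sqrt(7.13e-11*4212000/(pi*0.07^2))
= min(1, 0.279348)
= 0.279348
M(t) = 2.3 * 0.279348 = 0.643 %

0.643


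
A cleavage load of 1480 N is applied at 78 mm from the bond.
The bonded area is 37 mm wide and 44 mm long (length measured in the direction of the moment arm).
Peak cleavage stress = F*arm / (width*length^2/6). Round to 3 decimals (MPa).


Moment = 1480 * 78 = 115440 N*mm
Section modulus = 37 * 1936 / 6 = 71632 / 6 mm^3
Stress = 115440 / (71632 / 6) = 692640 / 71632
= 9.669 MPa

9.669


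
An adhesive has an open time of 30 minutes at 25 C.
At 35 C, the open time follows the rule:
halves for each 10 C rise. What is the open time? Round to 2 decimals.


Factor = 2^((35-25)/10) = 2.0000
Open time = 30 / 2.0000 = 15.00 min

15.00


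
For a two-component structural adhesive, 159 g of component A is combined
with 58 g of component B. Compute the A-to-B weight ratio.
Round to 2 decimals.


Weight ratio A:B = 159 / 58
= 2.74

2.74


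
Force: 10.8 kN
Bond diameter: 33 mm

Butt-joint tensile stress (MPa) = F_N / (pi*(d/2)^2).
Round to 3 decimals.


F_N = 10.8 * 1000 = 10800.0 N
A = pi*(16.5)^2 = 855.2986 mm^2
stress = 10800.0 / 855.2986 = 12.627 MPa

12.627


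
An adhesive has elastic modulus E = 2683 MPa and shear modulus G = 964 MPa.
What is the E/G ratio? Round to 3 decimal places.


E/G = 2683 / 964 = 2.783

2.783


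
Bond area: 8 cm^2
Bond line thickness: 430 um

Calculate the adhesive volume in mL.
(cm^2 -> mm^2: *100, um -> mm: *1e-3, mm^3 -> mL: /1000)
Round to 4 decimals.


V = 8*100 * 430*1e-3 / 1000
= 0.3440 mL

0.3440


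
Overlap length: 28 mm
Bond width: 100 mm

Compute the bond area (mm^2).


Bond area = 28 * 100 = 2800 mm^2

2800


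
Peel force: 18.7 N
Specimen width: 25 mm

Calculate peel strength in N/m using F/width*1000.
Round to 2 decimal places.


Peel strength = 18.7 / 25 * 1000 = 748.00 N/m

748.00


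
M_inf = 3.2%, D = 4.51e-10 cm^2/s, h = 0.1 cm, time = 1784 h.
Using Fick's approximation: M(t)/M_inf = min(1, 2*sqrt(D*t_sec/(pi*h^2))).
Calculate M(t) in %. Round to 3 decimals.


t = 6422400 s
ratio = min(1, 2*sqrt(4.51e-10*6422400/(pi*0.0100)))
= 0.607284
M(t) = 3.2 * 0.607284 = 1.943%

1.943


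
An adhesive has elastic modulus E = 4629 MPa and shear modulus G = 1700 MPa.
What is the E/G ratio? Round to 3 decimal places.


E/G = 4629 / 1700 = 2.723

2.723


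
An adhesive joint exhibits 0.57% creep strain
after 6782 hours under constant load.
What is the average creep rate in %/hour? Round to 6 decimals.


Creep rate = strain / time
= 0.57 / 6782
= 0.000084 %/h

0.000084


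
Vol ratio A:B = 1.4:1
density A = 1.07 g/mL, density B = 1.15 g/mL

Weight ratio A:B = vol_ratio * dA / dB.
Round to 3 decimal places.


Weight ratio = 1.4 * 1.07 / 1.15
= 1.303

1.303


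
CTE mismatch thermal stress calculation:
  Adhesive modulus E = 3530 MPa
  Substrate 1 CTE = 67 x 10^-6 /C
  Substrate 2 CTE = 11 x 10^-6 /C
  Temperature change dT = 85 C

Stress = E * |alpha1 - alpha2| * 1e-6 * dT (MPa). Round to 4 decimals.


delta_alpha = |67 - 11| = 56 x 10^-6/C
Stress = 3530 * 56e-6 * 85
= 16.8028 MPa

16.8028


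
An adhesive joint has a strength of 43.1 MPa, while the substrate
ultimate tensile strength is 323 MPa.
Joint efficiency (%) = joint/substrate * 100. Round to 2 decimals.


Efficiency = 43.1 / 323 * 100
= 13.34%

13.34


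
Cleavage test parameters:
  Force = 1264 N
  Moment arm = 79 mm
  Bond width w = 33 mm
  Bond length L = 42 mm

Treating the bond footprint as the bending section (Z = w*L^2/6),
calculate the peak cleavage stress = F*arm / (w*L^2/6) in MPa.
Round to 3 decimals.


M = 1264 * 79 = 99856 N*mm
Z = 33 * 42^2 / 6 = 58212 / 6 mm^3
sigma = M / Z = 6 * 99856 / 58212 = 599136 / 58212
= 10.292 MPa

10.292


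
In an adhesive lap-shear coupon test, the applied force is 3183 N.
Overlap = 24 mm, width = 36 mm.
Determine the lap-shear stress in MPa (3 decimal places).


stress = F / (overlap * width)
= 3183 / (24 * 36)
= 3.684 MPa

3.684


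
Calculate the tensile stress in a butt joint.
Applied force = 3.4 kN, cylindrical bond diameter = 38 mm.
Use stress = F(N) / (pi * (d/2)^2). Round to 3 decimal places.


A = pi * 19.0^2 = 1134.1149 mm^2
sigma = 3400.0 / 1134.1149 = 2.998 MPa

2.998
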